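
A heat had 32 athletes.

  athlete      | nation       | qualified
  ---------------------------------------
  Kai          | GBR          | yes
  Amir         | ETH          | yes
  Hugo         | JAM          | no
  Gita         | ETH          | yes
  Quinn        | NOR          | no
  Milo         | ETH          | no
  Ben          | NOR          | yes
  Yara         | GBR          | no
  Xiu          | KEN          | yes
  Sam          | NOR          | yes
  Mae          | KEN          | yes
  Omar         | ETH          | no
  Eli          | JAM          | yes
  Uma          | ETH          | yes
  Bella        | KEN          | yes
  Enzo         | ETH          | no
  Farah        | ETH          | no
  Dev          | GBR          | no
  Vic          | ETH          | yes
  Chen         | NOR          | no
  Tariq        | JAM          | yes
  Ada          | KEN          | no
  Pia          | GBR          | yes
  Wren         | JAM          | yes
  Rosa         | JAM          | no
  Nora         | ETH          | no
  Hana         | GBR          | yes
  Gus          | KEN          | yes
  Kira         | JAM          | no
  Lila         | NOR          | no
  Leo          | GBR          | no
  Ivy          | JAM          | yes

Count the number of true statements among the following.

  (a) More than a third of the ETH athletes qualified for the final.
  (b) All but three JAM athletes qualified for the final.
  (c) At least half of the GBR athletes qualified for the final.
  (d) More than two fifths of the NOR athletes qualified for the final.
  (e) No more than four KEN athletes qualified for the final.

4

(a) ETH: |A| = 9, |A ∩ B| = 4; needs |A ∩ B| / |A| > 1/3 — true.
(b) JAM: |A| = 7, |A ∩ B| = 4; needs |A ∖ B| = 3 — true.
(c) GBR: |A| = 6, |A ∩ B| = 3; needs |A ∩ B| ≥ |A ∖ B| — true.
(d) NOR: |A| = 5, |A ∩ B| = 2; needs |A ∩ B| / |A| > 2/5 — false.
(e) KEN: |A| = 5, |A ∩ B| = 4; needs |A ∩ B| ≤ 4 — true.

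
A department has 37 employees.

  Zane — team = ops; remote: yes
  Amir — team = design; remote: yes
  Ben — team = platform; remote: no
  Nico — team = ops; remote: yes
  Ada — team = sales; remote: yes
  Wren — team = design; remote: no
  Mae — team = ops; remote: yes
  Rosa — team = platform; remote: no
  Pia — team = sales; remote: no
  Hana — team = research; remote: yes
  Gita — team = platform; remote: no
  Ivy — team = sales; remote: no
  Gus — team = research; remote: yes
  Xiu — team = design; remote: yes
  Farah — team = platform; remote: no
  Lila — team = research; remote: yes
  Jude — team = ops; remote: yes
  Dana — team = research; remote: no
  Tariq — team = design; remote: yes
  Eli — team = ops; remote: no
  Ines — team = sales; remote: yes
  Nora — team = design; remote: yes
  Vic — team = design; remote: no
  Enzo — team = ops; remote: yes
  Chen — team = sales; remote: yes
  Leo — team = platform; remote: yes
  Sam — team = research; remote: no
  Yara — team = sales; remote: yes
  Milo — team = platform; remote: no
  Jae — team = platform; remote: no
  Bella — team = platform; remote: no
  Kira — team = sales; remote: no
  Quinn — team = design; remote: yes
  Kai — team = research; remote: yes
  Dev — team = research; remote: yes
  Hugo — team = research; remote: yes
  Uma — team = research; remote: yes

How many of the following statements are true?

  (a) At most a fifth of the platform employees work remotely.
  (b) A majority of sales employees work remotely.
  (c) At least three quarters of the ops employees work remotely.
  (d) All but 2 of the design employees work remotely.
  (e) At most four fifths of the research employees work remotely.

(a) platform: |A| = 8, |A ∩ B| = 1; needs |A ∩ B| / |A| ≤ 1/5 — true.
(b) sales: |A| = 7, |A ∩ B| = 4; needs |A ∩ B| > |A ∖ B| — true.
(c) ops: |A| = 6, |A ∩ B| = 5; needs |A ∩ B| / |A| ≥ 3/4 — true.
(d) design: |A| = 7, |A ∩ B| = 5; needs |A ∖ B| = 2 — true.
(e) research: |A| = 9, |A ∩ B| = 7; needs |A ∩ B| / |A| ≤ 4/5 — true.

5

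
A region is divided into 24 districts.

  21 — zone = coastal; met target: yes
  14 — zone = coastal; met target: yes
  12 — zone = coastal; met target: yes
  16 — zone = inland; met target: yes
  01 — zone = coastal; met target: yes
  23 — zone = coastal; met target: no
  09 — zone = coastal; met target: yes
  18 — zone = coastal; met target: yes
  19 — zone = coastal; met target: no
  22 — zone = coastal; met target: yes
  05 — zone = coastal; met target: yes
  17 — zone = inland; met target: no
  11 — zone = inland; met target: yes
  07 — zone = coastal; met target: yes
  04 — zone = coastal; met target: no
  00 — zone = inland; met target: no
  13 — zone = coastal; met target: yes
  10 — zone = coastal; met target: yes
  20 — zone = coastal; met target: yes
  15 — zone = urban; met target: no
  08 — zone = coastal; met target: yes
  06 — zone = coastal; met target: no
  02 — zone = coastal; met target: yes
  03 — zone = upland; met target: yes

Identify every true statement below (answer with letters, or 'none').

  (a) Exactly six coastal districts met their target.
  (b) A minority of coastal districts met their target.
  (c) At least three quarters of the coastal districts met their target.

(c)

|A| = 18, |A ∩ B| = 14, |A ∖ B| = 4.
(a) |A ∩ B| = 6: fails.
(b) |A ∩ B| < |A ∖ B|: fails.
(c) |A ∩ B| / |A| ≥ 3/4: holds.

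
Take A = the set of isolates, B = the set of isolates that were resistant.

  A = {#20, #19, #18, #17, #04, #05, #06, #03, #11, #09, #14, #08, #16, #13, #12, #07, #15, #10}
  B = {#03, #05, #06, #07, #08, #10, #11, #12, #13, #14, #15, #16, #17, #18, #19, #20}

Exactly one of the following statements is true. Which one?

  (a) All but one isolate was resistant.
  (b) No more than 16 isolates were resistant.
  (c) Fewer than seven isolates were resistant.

(b)

|A| = 18, |A ∩ B| = 16, |A ∖ B| = 2.
(a) requires |A ∖ B| = 1: false.
(b) requires |A ∩ B| ≤ 16: true.
(c) requires |A ∩ B| < 7: false.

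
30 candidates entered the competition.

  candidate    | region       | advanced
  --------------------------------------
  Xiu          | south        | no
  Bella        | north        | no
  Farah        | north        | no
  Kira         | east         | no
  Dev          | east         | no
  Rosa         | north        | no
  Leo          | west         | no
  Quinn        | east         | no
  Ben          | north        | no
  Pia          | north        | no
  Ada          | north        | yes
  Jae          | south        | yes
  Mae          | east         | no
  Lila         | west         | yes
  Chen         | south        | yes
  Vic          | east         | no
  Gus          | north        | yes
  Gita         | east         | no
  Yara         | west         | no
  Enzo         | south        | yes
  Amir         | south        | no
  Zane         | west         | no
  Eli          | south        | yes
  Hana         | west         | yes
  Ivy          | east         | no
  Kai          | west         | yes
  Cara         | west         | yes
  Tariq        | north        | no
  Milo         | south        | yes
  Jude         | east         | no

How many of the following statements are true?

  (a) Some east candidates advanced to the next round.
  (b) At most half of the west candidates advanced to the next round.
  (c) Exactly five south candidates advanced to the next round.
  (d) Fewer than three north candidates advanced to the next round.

2

(a) east: |A| = 8, |A ∩ B| = 0; needs A ∩ B ≠ ∅ (|A ∩ B| ≥ 1) — false.
(b) west: |A| = 7, |A ∩ B| = 4; needs |A ∩ B| ≤ |A ∖ B| — false.
(c) south: |A| = 7, |A ∩ B| = 5; needs |A ∩ B| = 5 — true.
(d) north: |A| = 8, |A ∩ B| = 2; needs |A ∩ B| < 3 — true.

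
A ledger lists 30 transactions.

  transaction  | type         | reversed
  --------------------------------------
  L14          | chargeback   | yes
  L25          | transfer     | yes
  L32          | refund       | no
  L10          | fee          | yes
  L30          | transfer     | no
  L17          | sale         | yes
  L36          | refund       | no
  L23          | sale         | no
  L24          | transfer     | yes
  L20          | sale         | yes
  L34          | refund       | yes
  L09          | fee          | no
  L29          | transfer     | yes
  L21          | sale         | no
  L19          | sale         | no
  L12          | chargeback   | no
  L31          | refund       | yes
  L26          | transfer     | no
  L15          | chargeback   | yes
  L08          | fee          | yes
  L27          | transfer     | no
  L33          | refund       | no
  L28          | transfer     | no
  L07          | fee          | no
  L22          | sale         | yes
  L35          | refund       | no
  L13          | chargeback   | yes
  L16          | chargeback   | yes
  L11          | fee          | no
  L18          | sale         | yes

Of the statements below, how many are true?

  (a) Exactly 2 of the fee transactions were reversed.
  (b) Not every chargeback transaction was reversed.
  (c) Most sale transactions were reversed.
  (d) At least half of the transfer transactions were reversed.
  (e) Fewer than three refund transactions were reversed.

4

(a) fee: |A| = 5, |A ∩ B| = 2; needs |A ∩ B| = 2 — true.
(b) chargeback: |A| = 5, |A ∩ B| = 4; needs A ⊄ B (|A ∖ B| ≥ 1) — true.
(c) sale: |A| = 7, |A ∩ B| = 4; needs |A ∩ B| > |A ∖ B| — true.
(d) transfer: |A| = 7, |A ∩ B| = 3; needs |A ∩ B| ≥ |A ∖ B| — false.
(e) refund: |A| = 6, |A ∩ B| = 2; needs |A ∩ B| < 3 — true.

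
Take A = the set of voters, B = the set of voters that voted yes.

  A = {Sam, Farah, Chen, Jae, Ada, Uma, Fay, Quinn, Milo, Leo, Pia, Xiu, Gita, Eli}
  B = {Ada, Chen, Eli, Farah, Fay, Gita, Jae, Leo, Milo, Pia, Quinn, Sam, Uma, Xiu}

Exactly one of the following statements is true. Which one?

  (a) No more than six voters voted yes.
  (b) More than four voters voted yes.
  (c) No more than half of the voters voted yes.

|A| = 14, |A ∩ B| = 14, |A ∖ B| = 0.
(a) requires |A ∩ B| ≤ 6: false.
(b) requires |A ∩ B| > 4: true.
(c) requires |A ∩ B| ≤ |A ∖ B|: false.

(b)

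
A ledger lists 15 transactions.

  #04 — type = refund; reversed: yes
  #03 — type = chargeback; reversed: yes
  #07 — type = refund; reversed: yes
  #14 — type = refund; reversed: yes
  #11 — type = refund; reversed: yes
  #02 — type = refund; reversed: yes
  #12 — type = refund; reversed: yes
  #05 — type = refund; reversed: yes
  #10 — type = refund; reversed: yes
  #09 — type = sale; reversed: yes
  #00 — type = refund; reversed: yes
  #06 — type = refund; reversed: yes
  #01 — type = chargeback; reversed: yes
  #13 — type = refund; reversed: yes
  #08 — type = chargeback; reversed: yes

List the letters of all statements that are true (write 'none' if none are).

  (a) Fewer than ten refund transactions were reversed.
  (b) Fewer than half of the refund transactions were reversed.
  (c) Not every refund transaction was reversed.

none

|A| = 11, |A ∩ B| = 11, |A ∖ B| = 0.
(a) |A ∩ B| < 10: fails.
(b) |A ∩ B| < |A ∖ B|: fails.
(c) A ⊄ B (|A ∖ B| ≥ 1): fails.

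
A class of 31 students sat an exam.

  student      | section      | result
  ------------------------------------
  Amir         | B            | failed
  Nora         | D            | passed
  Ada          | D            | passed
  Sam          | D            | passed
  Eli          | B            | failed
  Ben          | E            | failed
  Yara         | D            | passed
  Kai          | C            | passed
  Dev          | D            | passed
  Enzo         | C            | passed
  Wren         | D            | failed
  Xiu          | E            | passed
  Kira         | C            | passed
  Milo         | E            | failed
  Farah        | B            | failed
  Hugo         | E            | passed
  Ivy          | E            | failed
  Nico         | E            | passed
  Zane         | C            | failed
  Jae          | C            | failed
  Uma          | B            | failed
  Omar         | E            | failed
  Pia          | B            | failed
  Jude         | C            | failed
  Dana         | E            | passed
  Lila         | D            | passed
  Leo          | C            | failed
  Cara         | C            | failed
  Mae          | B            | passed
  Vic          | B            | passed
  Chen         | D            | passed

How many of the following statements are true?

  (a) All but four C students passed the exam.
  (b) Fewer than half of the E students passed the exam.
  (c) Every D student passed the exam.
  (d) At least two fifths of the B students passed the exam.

(a) C: |A| = 8, |A ∩ B| = 3; needs |A ∖ B| = 4 — false.
(b) E: |A| = 8, |A ∩ B| = 4; needs |A ∩ B| < |A ∖ B| — false.
(c) D: |A| = 8, |A ∩ B| = 7; needs A ⊆ B, i.e. every element of A is in B (|A ∖ B| = 0) — false.
(d) B: |A| = 7, |A ∩ B| = 2; needs |A ∩ B| / |A| ≥ 2/5 — false.

0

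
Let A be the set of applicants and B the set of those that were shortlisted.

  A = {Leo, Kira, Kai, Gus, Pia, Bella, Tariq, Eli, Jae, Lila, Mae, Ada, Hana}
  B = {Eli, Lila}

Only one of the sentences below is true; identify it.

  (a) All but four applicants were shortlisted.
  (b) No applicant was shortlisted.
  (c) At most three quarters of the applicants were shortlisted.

(c)

|A| = 13, |A ∩ B| = 2, |A ∖ B| = 11.
(a) requires |A ∖ B| = 4: false.
(b) requires A ∩ B = ∅ (|A ∩ B| = 0): false.
(c) requires |A ∩ B| / |A| ≤ 3/4: true.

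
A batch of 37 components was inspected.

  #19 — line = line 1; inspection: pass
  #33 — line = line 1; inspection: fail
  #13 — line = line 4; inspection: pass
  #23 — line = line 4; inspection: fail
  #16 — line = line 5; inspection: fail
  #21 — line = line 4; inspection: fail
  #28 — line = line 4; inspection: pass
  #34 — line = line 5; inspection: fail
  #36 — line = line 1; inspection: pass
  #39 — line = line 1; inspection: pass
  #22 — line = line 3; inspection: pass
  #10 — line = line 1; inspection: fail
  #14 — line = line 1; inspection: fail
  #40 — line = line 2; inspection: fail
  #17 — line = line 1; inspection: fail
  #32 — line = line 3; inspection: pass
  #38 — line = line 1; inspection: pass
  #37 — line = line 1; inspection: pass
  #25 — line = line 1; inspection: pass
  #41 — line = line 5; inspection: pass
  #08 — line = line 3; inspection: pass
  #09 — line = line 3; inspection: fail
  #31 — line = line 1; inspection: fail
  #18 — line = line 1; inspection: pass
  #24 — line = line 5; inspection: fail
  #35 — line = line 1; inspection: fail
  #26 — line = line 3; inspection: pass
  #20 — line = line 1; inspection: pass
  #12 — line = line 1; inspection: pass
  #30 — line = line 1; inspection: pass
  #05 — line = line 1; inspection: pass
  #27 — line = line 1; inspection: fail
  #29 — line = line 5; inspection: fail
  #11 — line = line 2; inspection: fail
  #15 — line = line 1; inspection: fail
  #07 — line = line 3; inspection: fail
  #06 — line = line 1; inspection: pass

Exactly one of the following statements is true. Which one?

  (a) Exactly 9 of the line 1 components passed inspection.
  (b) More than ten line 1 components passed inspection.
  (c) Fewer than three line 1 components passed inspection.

(b)

|A| = 20, |A ∩ B| = 12, |A ∖ B| = 8.
(a) requires |A ∩ B| = 9: false.
(b) requires |A ∩ B| > 10: true.
(c) requires |A ∩ B| < 3: false.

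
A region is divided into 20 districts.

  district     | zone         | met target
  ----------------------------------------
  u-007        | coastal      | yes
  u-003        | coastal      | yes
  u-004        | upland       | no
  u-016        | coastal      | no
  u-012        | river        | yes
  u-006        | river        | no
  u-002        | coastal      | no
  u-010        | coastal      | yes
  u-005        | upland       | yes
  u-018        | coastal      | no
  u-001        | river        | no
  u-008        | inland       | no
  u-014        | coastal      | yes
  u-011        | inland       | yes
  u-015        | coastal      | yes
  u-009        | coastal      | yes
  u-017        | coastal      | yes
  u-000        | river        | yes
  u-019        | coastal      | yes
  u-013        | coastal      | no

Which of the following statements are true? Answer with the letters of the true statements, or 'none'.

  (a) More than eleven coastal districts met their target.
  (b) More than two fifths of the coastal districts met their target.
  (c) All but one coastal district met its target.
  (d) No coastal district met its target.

|A| = 12, |A ∩ B| = 8, |A ∖ B| = 4.
(a) |A ∩ B| > 11: fails.
(b) |A ∩ B| / |A| > 2/5: holds.
(c) |A ∖ B| = 1: fails.
(d) A ∩ B = ∅ (|A ∩ B| = 0): fails.

(b)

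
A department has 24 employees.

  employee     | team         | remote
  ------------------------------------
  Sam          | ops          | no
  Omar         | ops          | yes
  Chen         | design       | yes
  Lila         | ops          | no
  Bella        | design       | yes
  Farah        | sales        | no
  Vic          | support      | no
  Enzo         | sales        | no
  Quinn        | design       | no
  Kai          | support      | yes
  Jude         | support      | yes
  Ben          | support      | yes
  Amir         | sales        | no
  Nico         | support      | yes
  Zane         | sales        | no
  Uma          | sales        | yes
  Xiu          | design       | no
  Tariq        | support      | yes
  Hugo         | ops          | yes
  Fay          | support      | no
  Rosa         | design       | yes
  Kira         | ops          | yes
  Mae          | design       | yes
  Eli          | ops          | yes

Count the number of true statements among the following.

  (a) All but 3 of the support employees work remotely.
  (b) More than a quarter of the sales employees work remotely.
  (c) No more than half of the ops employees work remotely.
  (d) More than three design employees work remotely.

1

(a) support: |A| = 7, |A ∩ B| = 5; needs |A ∖ B| = 3 — false.
(b) sales: |A| = 5, |A ∩ B| = 1; needs |A ∩ B| / |A| > 1/4 — false.
(c) ops: |A| = 6, |A ∩ B| = 4; needs |A ∩ B| ≤ |A ∖ B| — false.
(d) design: |A| = 6, |A ∩ B| = 4; needs |A ∩ B| > 3 — true.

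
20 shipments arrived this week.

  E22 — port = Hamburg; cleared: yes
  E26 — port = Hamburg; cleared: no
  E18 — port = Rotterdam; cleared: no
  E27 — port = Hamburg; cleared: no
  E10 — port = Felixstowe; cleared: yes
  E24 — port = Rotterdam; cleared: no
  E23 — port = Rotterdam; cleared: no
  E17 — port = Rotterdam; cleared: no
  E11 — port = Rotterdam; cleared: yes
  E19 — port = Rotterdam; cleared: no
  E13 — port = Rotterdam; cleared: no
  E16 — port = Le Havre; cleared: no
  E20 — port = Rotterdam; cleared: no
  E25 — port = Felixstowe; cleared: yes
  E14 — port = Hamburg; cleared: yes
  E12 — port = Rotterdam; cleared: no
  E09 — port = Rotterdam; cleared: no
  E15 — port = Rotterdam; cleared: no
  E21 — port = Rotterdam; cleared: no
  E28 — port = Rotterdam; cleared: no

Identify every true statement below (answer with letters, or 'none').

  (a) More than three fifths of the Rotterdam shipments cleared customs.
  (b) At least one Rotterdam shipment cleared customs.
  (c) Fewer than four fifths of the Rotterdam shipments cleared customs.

|A| = 13, |A ∩ B| = 1, |A ∖ B| = 12.
(a) |A ∩ B| / |A| > 3/5: fails.
(b) A ∩ B ≠ ∅ (|A ∩ B| ≥ 1): holds.
(c) |A ∩ B| / |A| < 4/5: holds.

(b), (c)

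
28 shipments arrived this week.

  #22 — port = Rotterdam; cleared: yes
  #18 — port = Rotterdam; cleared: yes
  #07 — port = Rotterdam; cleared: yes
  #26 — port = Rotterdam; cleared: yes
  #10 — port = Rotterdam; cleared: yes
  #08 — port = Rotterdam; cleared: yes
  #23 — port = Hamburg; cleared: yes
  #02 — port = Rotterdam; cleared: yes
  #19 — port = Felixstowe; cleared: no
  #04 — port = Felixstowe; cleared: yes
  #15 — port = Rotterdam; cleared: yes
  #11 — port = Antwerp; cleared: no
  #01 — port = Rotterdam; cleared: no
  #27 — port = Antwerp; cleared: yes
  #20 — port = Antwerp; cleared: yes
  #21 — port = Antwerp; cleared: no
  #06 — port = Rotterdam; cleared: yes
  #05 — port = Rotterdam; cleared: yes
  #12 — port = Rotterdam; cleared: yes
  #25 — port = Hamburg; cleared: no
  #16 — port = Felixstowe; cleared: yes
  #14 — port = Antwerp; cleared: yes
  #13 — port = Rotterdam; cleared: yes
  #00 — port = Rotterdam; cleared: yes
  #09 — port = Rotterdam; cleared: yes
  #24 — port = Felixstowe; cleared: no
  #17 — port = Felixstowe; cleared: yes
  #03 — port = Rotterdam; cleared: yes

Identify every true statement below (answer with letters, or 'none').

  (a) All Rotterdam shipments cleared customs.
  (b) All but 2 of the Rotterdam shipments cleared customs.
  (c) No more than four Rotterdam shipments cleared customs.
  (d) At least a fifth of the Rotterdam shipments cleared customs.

|A| = 16, |A ∩ B| = 15, |A ∖ B| = 1.
(a) A ⊆ B, i.e. every element of A is in B (|A ∖ B| = 0): fails.
(b) |A ∖ B| = 2: fails.
(c) |A ∩ B| ≤ 4: fails.
(d) |A ∩ B| / |A| ≥ 1/5: holds.

(d)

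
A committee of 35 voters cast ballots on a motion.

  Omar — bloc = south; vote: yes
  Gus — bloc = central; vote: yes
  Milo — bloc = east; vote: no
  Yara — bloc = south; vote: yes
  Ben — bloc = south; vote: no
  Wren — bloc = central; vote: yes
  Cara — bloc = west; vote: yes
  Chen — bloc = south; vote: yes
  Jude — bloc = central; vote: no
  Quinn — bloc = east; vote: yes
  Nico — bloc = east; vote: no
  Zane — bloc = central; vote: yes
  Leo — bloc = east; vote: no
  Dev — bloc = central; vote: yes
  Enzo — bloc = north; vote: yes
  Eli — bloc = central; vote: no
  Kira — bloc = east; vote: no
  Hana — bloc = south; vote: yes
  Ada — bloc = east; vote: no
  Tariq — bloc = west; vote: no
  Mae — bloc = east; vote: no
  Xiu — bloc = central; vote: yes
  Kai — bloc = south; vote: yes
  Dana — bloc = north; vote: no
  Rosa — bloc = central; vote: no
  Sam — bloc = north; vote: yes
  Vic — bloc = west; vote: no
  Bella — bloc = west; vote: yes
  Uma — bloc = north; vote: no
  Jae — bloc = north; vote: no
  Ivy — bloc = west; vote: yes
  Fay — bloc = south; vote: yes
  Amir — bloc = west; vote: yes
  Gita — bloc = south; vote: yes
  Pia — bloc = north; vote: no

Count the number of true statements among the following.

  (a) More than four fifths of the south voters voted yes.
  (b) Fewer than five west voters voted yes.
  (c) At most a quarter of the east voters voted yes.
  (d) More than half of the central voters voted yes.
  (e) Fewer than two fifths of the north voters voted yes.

5

(a) south: |A| = 8, |A ∩ B| = 7; needs |A ∩ B| / |A| > 4/5 — true.
(b) west: |A| = 6, |A ∩ B| = 4; needs |A ∩ B| < 5 — true.
(c) east: |A| = 7, |A ∩ B| = 1; needs |A ∩ B| / |A| ≤ 1/4 — true.
(d) central: |A| = 8, |A ∩ B| = 5; needs |A ∩ B| > |A ∖ B| — true.
(e) north: |A| = 6, |A ∩ B| = 2; needs |A ∩ B| / |A| < 2/5 — true.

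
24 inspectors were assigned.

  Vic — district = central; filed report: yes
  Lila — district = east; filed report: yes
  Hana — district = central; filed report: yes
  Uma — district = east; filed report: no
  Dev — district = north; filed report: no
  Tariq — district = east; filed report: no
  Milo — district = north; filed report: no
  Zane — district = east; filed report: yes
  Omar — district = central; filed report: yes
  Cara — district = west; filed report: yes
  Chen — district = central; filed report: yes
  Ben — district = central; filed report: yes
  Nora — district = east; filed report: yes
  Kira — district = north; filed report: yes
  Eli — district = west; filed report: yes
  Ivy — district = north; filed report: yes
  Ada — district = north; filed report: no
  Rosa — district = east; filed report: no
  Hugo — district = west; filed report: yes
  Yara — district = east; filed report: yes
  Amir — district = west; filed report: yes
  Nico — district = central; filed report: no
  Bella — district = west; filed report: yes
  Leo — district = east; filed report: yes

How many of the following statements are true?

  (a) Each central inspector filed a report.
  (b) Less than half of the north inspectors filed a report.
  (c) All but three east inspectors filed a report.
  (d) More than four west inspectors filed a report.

(a) central: |A| = 6, |A ∩ B| = 5; needs A ⊆ B, i.e. every element of A is in B (|A ∖ B| = 0) — false.
(b) north: |A| = 5, |A ∩ B| = 2; needs |A ∩ B| < |A ∖ B| — true.
(c) east: |A| = 8, |A ∩ B| = 5; needs |A ∖ B| = 3 — true.
(d) west: |A| = 5, |A ∩ B| = 5; needs |A ∩ B| > 4 — true.

3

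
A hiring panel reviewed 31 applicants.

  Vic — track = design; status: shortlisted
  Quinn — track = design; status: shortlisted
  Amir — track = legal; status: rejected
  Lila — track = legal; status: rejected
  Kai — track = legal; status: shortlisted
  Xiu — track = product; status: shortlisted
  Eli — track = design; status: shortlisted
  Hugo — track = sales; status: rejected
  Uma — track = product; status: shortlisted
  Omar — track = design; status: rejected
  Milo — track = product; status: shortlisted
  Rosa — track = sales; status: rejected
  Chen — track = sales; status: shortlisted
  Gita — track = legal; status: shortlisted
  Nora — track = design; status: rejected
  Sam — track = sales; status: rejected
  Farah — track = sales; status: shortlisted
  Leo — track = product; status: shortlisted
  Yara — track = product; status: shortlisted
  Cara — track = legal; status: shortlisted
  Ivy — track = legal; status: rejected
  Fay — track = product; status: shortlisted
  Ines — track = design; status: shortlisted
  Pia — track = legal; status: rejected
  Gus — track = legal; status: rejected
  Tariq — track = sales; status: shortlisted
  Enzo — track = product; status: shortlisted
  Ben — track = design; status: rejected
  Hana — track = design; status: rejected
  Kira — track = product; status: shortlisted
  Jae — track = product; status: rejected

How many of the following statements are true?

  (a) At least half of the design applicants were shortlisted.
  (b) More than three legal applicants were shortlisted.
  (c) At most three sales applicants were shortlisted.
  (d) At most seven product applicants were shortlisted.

2

(a) design: |A| = 8, |A ∩ B| = 4; needs |A ∩ B| ≥ |A ∖ B| — true.
(b) legal: |A| = 8, |A ∩ B| = 3; needs |A ∩ B| > 3 — false.
(c) sales: |A| = 6, |A ∩ B| = 3; needs |A ∩ B| ≤ 3 — true.
(d) product: |A| = 9, |A ∩ B| = 8; needs |A ∩ B| ≤ 7 — false.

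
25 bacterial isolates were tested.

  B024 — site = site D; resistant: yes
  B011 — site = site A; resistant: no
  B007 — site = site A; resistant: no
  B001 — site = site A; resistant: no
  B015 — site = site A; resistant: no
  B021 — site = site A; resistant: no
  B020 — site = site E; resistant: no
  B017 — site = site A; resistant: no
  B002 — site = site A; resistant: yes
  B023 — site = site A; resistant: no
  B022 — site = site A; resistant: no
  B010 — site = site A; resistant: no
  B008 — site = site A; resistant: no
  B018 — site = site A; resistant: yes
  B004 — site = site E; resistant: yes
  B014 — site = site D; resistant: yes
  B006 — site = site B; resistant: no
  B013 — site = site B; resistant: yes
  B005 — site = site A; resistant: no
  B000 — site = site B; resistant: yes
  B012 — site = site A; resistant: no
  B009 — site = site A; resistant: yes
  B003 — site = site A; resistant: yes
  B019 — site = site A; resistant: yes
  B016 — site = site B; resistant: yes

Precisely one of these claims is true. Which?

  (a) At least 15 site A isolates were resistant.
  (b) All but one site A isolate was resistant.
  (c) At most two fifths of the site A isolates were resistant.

(c)

|A| = 17, |A ∩ B| = 5, |A ∖ B| = 12.
(a) requires |A ∩ B| ≥ 15: false.
(b) requires |A ∖ B| = 1: false.
(c) requires |A ∩ B| / |A| ≤ 2/5: true.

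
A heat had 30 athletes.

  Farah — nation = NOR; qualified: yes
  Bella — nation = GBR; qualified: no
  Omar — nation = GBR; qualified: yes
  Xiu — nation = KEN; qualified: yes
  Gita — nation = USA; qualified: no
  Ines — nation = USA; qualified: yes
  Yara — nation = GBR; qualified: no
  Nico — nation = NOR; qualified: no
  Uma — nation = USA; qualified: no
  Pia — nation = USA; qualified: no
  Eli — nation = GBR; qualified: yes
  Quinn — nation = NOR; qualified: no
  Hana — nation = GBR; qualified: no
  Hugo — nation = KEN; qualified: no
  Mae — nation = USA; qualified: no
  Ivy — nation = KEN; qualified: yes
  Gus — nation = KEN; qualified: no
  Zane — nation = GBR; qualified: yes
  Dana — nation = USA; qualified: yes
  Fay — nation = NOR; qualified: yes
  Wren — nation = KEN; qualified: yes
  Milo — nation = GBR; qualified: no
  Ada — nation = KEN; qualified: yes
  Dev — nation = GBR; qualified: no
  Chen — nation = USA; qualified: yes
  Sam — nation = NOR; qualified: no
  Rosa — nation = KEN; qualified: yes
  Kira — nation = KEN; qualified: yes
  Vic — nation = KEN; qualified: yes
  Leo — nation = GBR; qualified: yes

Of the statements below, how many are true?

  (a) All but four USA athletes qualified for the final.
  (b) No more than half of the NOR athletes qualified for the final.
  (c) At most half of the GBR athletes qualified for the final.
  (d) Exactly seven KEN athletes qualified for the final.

(a) USA: |A| = 7, |A ∩ B| = 3; needs |A ∖ B| = 4 — true.
(b) NOR: |A| = 5, |A ∩ B| = 2; needs |A ∩ B| ≤ |A ∖ B| — true.
(c) GBR: |A| = 9, |A ∩ B| = 4; needs |A ∩ B| ≤ |A ∖ B| — true.
(d) KEN: |A| = 9, |A ∩ B| = 7; needs |A ∩ B| = 7 — true.

4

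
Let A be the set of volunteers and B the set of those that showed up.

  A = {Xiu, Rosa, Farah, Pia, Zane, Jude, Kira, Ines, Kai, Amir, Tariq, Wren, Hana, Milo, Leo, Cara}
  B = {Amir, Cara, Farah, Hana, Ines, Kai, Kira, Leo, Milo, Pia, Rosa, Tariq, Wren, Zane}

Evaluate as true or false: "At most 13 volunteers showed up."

'At most 13 volunteers showed up' holds iff |A ∩ B| ≤ 13.
|A| = 16, |A ∩ B| = 14, |A ∖ B| = 2.
|A ∩ B| = 14, so the statement is false.

False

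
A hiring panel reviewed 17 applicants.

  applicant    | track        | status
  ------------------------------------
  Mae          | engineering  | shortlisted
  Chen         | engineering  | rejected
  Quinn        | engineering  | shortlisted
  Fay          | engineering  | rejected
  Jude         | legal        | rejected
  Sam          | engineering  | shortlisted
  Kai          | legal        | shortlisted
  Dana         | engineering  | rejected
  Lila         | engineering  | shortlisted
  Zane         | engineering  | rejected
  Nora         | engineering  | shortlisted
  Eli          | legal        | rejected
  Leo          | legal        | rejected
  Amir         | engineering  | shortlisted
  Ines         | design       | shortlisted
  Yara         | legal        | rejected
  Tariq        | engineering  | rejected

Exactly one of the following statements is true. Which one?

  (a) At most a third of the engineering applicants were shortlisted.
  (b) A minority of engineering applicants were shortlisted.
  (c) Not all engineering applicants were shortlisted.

(c)

|A| = 11, |A ∩ B| = 6, |A ∖ B| = 5.
(a) requires |A ∩ B| / |A| ≤ 1/3: false.
(b) requires |A ∩ B| < |A ∖ B|: false.
(c) requires A ⊄ B (|A ∖ B| ≥ 1): true.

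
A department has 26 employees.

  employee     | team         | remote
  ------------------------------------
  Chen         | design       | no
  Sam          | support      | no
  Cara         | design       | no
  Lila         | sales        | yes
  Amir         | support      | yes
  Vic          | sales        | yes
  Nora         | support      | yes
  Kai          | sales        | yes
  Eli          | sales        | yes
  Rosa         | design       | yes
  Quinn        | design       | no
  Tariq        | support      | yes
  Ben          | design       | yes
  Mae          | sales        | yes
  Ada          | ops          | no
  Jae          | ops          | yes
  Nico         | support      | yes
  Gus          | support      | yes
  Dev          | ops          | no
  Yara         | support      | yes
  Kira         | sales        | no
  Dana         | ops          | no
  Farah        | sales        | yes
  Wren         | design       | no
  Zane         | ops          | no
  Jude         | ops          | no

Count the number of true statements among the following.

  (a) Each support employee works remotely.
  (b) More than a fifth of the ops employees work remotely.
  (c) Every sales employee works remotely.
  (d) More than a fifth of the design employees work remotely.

1

(a) support: |A| = 7, |A ∩ B| = 6; needs A ⊆ B, i.e. every element of A is in B (|A ∖ B| = 0) — false.
(b) ops: |A| = 6, |A ∩ B| = 1; needs |A ∩ B| / |A| > 1/5 — false.
(c) sales: |A| = 7, |A ∩ B| = 6; needs A ⊆ B, i.e. every element of A is in B (|A ∖ B| = 0) — false.
(d) design: |A| = 6, |A ∩ B| = 2; needs |A ∩ B| / |A| > 1/5 — true.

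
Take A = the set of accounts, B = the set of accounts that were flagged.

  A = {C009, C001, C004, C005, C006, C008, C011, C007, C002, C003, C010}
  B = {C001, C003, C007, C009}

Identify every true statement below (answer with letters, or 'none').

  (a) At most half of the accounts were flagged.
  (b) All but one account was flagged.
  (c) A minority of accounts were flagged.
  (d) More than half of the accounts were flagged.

(a), (c)

|A| = 11, |A ∩ B| = 4, |A ∖ B| = 7.
(a) |A ∩ B| ≤ |A ∖ B|: holds.
(b) |A ∖ B| = 1: fails.
(c) |A ∩ B| < |A ∖ B|: holds.
(d) |A ∩ B| > |A ∖ B|: fails.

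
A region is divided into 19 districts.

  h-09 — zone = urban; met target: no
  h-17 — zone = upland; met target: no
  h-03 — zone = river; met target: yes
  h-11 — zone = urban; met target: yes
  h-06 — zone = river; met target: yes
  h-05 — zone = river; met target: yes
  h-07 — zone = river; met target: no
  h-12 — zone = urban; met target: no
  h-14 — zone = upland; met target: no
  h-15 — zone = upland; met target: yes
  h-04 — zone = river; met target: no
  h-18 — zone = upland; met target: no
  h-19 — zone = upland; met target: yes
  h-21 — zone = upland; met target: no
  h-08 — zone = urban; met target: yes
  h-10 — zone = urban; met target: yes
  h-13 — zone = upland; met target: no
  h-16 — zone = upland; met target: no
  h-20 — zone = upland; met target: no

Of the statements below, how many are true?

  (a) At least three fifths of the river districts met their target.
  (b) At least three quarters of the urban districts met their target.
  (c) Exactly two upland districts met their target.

2

(a) river: |A| = 5, |A ∩ B| = 3; needs |A ∩ B| / |A| ≥ 3/5 — true.
(b) urban: |A| = 5, |A ∩ B| = 3; needs |A ∩ B| / |A| ≥ 3/4 — false.
(c) upland: |A| = 9, |A ∩ B| = 2; needs |A ∩ B| = 2 — true.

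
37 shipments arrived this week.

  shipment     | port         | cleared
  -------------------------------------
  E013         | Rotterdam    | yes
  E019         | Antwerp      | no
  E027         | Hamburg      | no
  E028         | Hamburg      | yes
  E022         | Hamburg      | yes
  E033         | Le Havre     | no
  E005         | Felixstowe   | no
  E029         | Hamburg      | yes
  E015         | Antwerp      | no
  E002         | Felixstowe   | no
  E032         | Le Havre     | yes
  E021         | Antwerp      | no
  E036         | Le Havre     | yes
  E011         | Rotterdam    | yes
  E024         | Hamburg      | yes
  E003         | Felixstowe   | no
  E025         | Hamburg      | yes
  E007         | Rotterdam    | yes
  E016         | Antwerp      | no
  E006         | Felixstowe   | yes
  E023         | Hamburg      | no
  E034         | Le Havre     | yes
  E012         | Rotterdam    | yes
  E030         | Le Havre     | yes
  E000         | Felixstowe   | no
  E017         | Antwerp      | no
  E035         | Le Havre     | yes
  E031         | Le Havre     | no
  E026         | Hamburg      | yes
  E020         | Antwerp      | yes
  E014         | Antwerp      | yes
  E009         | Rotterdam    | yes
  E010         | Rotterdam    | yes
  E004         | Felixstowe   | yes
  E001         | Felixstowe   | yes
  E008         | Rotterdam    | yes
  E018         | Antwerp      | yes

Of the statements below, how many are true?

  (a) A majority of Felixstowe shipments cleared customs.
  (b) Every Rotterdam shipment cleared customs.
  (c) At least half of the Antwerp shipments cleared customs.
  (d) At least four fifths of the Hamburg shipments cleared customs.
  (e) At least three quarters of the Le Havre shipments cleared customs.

(a) Felixstowe: |A| = 7, |A ∩ B| = 3; needs |A ∩ B| > |A ∖ B| — false.
(b) Rotterdam: |A| = 7, |A ∩ B| = 7; needs A ⊆ B, i.e. every element of A is in B (|A ∖ B| = 0) — true.
(c) Antwerp: |A| = 8, |A ∩ B| = 3; needs |A ∩ B| ≥ |A ∖ B| — false.
(d) Hamburg: |A| = 8, |A ∩ B| = 6; needs |A ∩ B| / |A| ≥ 4/5 — false.
(e) Le Havre: |A| = 7, |A ∩ B| = 5; needs |A ∩ B| / |A| ≥ 3/4 — false.

1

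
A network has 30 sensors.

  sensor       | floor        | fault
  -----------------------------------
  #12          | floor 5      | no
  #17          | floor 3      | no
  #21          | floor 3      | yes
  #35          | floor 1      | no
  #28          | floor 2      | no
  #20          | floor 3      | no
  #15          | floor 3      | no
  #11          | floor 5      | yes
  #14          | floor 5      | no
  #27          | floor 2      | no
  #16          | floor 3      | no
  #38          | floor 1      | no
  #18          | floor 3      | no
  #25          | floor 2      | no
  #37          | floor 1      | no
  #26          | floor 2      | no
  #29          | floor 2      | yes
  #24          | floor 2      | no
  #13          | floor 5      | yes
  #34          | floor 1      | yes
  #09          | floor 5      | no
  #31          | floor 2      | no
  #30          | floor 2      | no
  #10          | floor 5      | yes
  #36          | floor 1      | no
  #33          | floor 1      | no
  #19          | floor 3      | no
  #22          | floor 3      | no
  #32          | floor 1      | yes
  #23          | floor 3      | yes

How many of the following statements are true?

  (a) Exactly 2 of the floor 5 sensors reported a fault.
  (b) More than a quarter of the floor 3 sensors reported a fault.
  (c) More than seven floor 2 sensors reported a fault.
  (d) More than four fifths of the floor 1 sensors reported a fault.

(a) floor 5: |A| = 6, |A ∩ B| = 3; needs |A ∩ B| = 2 — false.
(b) floor 3: |A| = 9, |A ∩ B| = 2; needs |A ∩ B| / |A| > 1/4 — false.
(c) floor 2: |A| = 8, |A ∩ B| = 1; needs |A ∩ B| > 7 — false.
(d) floor 1: |A| = 7, |A ∩ B| = 2; needs |A ∩ B| / |A| > 4/5 — false.

0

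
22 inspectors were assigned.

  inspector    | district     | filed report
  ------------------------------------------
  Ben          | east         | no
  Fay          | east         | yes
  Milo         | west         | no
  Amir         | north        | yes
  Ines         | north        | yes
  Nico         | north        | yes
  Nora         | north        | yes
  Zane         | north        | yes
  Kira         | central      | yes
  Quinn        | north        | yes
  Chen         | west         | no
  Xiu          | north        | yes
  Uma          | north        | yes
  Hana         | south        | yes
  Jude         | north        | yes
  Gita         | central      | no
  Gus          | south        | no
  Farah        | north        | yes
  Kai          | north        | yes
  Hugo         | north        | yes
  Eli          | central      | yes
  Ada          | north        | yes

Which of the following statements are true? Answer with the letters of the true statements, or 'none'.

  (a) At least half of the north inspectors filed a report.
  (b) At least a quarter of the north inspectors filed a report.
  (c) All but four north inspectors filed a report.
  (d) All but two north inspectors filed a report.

|A| = 13, |A ∩ B| = 13, |A ∖ B| = 0.
(a) |A ∩ B| ≥ |A ∖ B|: holds.
(b) |A ∩ B| / |A| ≥ 1/4: holds.
(c) |A ∖ B| = 4: fails.
(d) |A ∖ B| = 2: fails.

(a), (b)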